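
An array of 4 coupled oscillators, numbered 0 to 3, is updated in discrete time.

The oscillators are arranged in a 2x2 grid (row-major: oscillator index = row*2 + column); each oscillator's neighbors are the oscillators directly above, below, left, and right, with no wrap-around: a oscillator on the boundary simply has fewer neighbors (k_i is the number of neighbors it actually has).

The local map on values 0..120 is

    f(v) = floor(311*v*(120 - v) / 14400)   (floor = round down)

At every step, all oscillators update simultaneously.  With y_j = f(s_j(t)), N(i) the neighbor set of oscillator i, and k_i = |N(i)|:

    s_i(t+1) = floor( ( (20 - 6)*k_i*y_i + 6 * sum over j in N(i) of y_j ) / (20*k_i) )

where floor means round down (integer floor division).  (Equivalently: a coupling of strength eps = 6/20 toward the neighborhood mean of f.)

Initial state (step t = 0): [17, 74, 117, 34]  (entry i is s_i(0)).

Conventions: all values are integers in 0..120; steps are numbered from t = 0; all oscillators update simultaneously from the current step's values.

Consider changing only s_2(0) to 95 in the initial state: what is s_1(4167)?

Simulating step by step:
t=0: [17, 74, 95, 34]
t=1: [44, 66, 50, 62]
t=2: [73, 75, 74, 76]
t=3: [73, 72, 73, 72]
t=4: [74, 74, 74, 74]
t=5: [73, 73, 73, 73]
t=6: [74, 74, 74, 74]

Answer: s_1(4167) = 73
Key observation: The state at step 4, [74, 74, 74, 74], reappears at step 6: the system is in a cycle of period 2 from step 4 on.  Therefore the state at step 4167 equals the state at step 4 + ((4167 - 4) mod 2) = 5, which is [73, 73, 73, 73].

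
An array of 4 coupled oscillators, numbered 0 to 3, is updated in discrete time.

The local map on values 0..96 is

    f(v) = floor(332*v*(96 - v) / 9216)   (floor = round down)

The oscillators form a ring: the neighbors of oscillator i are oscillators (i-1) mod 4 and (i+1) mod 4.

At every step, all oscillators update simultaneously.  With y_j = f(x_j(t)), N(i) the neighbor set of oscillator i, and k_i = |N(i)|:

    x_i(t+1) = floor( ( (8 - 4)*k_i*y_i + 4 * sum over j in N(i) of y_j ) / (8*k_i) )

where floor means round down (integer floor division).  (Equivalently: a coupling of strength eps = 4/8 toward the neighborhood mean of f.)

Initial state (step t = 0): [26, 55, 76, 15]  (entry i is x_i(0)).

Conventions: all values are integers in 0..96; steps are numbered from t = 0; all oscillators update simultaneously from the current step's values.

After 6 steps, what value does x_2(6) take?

Answer: x_2(6) = 82

Derivation:
t=0: [26, 55, 76, 15]
t=1: [63, 70, 58, 51]
t=2: [73, 70, 76, 79]
t=3: [58, 61, 55, 52]
t=4: [79, 78, 80, 81]
t=5: [47, 48, 46, 45]
t=6: [82, 82, 82, 82]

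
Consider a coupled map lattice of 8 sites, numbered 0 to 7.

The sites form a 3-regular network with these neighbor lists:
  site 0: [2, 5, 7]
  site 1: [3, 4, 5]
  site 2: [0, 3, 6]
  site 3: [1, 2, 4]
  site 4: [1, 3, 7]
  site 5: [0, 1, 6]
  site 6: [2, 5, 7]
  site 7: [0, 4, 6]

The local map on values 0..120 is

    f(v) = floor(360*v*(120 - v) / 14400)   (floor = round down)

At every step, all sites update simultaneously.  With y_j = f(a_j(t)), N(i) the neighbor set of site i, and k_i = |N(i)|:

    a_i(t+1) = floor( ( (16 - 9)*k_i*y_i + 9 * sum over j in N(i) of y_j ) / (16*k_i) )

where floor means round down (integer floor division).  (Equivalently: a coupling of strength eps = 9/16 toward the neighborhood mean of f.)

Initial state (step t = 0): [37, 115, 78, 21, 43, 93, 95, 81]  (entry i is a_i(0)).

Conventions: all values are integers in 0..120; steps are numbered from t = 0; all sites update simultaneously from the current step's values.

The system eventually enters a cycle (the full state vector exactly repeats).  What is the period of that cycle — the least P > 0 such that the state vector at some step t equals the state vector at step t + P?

Simulating step by step:
t=0: [37, 115, 78, 21, 43, 93, 95, 81]
t=1: [74, 42, 70, 55, 62, 55, 67, 74]
t=2: [86, 85, 87, 87, 86, 86, 87, 86]
t=3: [72, 73, 71, 71, 72, 72, 71, 72]
t=4: [86, 85, 86, 85, 85, 85, 86, 86]
t=5: [73, 74, 73, 73, 73, 73, 73, 73]
t=6: [85, 85, 85, 85, 85, 85, 85, 85]
t=7: [74, 74, 74, 74, 74, 74, 74, 74]
t=8: [85, 85, 85, 85, 85, 85, 85, 85]

Answer: 2
Key observation: The state at step 6, [85, 85, 85, 85, 85, 85, 85, 85], reappears at step 8 — and no state repeats earlier — so the cycle the system enters has period 2.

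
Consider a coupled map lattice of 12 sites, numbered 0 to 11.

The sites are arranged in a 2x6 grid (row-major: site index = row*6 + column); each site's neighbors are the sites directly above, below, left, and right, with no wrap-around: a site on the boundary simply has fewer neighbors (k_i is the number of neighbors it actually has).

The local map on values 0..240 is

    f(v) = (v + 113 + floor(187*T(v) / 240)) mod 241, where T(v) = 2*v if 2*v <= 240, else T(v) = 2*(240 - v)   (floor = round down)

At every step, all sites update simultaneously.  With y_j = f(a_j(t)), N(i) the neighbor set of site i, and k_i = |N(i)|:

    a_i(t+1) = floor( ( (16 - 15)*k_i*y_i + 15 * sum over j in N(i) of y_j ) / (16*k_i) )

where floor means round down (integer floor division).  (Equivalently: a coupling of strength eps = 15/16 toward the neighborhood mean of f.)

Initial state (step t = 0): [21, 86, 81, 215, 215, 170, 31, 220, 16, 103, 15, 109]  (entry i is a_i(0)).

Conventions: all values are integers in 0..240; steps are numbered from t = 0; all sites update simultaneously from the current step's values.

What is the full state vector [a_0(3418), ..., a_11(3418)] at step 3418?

Simulating step by step:
t=0: [21, 86, 81, 215, 215, 170, 31, 220, 16, 103, 15, 109]
t=1: [143, 120, 120, 113, 141, 138, 147, 144, 114, 142, 137, 150]
t=2: [170, 170, 168, 170, 166, 164, 165, 168, 169, 164, 165, 168]
t=3: [151, 151, 151, 152, 152, 152, 151, 151, 152, 151, 153, 153]
t=4: [161, 161, 161, 161, 160, 160, 161, 161, 161, 160, 160, 160]
t=5: [156, 156, 156, 156, 156, 156, 156, 156, 156, 156, 156, 156]
t=6: [158, 158, 158, 158, 158, 158, 158, 158, 158, 158, 158, 158]
t=7: [157, 157, 157, 157, 157, 157, 157, 157, 157, 157, 157, 157]
t=8: [158, 158, 158, 158, 158, 158, 158, 158, 158, 158, 158, 158]

Answer: [158, 158, 158, 158, 158, 158, 158, 158, 158, 158, 158, 158]
Key observation: The state at step 6, [158, 158, 158, 158, 158, 158, 158, 158, 158, 158, 158, 158], reappears at step 8: the system is in a cycle of period 2 from step 6 on.  Therefore the state at step 3418 equals the state at step 6 + ((3418 - 6) mod 2) = 6, which is [158, 158, 158, 158, 158, 158, 158, 158, 158, 158, 158, 158].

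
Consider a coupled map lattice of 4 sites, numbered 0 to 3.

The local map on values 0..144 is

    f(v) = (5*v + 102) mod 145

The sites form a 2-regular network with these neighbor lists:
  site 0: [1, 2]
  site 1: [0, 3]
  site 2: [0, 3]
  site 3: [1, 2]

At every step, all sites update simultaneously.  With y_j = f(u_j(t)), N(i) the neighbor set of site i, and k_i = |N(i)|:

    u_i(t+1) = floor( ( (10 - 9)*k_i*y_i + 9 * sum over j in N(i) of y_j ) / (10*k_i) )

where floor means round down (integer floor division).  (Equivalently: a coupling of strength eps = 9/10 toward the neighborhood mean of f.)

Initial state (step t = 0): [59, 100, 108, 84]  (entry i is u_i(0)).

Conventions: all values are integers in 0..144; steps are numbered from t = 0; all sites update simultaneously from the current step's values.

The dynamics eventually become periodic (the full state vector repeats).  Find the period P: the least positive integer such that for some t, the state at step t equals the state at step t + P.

Answer: 21
Key observation: The state at step 13, [117, 81, 81, 117], reappears at step 34 — and no state repeats earlier — so the cycle the system enters has period 21.

Derivation:
t=0: [59, 100, 108, 84]
t=1: [48, 89, 93, 46]
t=2: [115, 53, 55, 114]
t=3: [83, 92, 93, 83]
t=4: [124, 86, 87, 124]
t=5: [103, 137, 138, 103]
t=6: [61, 39, 40, 61]
t=7: [20, 106, 106, 20]
t=8: [52, 56, 56, 52]
t=9: [90, 74, 74, 90]
t=10: [45, 109, 109, 45]
t=11: [64, 40, 40, 64]
t=12: [24, 120, 120, 24]
t=13: [117, 81, 81, 117]
t=14: [75, 103, 103, 75]
t=15: [37, 41, 41, 37]
t=16: [29, 129, 129, 29]
t=17: [30, 94, 94, 30]
t=18: [134, 110, 110, 134]
t=19: [69, 49, 49, 69]
t=20: [52, 16, 16, 52]
t=21: [40, 68, 68, 40]
t=22: [7, 11, 11, 7]
t=23: [24, 124, 124, 24]
t=24: [135, 83, 83, 135]
t=25: [79, 55, 55, 79]
t=26: [84, 64, 64, 84]
t=27: [127, 91, 91, 127]
t=28: [111, 23, 23, 111]
t=29: [72, 76, 76, 72]
t=30: [45, 29, 29, 45]
t=31: [95, 43, 43, 95]
t=32: [38, 130, 130, 38]
t=33: [24, 4, 4, 24]
t=34: [117, 81, 81, 117]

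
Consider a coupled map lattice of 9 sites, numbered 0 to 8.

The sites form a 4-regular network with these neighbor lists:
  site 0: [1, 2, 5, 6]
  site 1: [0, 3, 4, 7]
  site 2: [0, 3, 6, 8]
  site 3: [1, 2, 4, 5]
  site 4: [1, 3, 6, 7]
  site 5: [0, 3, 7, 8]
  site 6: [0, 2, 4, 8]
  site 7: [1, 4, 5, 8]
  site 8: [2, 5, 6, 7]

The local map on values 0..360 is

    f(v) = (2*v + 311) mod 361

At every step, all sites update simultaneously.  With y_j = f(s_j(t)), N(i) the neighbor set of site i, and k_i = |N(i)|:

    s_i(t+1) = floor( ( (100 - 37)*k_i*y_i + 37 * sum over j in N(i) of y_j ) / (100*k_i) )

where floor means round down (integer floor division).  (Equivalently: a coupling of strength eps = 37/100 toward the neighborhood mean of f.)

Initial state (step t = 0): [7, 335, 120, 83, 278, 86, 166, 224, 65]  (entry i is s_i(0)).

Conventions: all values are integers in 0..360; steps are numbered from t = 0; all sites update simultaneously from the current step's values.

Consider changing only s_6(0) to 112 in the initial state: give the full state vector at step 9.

Simulating step by step:
t=0: [7, 335, 120, 83, 278, 86, 112, 224, 65]
t=1: [273, 220, 183, 139, 145, 128, 178, 79, 98]
t=2: [164, 84, 274, 216, 213, 186, 270, 125, 178]
t=3: [240, 121, 154, 67, 52, 277, 149, 196, 265]
t=4: [121, 171, 210, 112, 114, 146, 202, 262, 166]
t=5: [203, 244, 98, 176, 198, 222, 284, 163, 244]
t=6: [262, 166, 174, 245, 293, 114, 184, 223, 105]
t=7: [170, 214, 249, 136, 176, 147, 269, 95, 177]
t=8: [226, 98, 142, 199, 237, 242, 170, 168, 246]
t=9: [94, 160, 217, 266, 138, 115, 221, 213, 132]

Answer: [94, 160, 217, 266, 138, 115, 221, 213, 132]
Key observation: This trace re-runs the system from the modified initial state.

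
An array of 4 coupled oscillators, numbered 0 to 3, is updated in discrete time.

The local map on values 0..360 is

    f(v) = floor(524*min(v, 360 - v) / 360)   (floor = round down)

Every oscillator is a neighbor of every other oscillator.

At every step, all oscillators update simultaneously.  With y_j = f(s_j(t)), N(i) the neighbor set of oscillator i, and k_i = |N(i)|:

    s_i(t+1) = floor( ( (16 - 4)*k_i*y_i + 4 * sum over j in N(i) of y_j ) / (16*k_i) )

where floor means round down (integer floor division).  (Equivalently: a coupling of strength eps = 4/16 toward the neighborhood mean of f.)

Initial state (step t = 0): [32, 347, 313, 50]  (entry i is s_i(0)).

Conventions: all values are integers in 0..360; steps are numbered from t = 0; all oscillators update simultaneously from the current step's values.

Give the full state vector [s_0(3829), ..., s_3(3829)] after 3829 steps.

Answer: [257, 255, 252, 252]
Key observation: The state at step 25, [257, 255, 252, 252], reappears at step 37: the system is in a cycle of period 12 from step 25 on.  Therefore the state at step 3829 equals the state at step 25 + ((3829 - 25) mod 12) = 25, which is [257, 255, 252, 252].

Derivation:
t=0: [32, 347, 313, 50]
t=1: [47, 29, 62, 65]
t=2: [69, 52, 84, 87]
t=3: [101, 85, 116, 119]
t=4: [148, 132, 162, 166]
t=5: [216, 201, 230, 234]
t=6: [207, 221, 193, 189]
t=7: [224, 210, 238, 241]
t=8: [195, 209, 181, 179]
t=9: [241, 227, 254, 254]
t=10: [171, 184, 158, 158]
t=11: [245, 250, 232, 232]
t=12: [169, 164, 182, 182]
t=13: [246, 242, 256, 256]
t=14: [163, 167, 153, 153]
t=15: [235, 239, 225, 225]
t=16: [183, 179, 193, 193]
t=17: [254, 256, 245, 245]
t=18: [155, 153, 164, 164]
t=19: [226, 224, 235, 235]
t=20: [192, 194, 183, 183]
t=21: [245, 243, 254, 254]
t=22: [165, 167, 156, 156]
t=23: [238, 240, 229, 229]
t=24: [178, 176, 187, 187]
t=25: [257, 255, 252, 252]
t=26: [150, 152, 155, 155]
t=27: [219, 221, 224, 224]
t=28: [203, 201, 198, 198]
t=29: [229, 231, 234, 234]
t=30: [188, 186, 183, 183]
t=31: [251, 253, 256, 256]
t=32: [156, 154, 151, 151]
t=33: [225, 223, 220, 220]
t=34: [197, 199, 202, 202]
t=35: [235, 233, 230, 230]
t=36: [182, 184, 187, 187]
t=37: [257, 255, 252, 252]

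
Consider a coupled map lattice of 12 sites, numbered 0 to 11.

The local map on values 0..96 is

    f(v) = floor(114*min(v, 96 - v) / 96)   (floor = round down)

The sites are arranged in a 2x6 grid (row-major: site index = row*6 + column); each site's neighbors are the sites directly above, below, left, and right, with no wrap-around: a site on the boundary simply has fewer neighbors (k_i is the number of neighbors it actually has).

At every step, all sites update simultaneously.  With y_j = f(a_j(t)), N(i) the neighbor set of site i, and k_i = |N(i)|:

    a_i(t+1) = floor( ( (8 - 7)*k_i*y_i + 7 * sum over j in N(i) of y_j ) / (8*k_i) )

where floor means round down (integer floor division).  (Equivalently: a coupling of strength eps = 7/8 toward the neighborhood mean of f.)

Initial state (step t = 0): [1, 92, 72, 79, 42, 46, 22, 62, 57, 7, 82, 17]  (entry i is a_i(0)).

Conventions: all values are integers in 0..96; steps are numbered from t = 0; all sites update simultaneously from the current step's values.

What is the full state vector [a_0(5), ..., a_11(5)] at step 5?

Answer: [39, 41, 44, 49, 53, 53, 39, 41, 45, 49, 52, 54]

Derivation:
t=0: [1, 92, 72, 79, 42, 46, 22, 62, 57, 7, 82, 17]
t=1: [13, 20, 23, 27, 32, 36, 21, 27, 27, 24, 24, 33]
t=2: [22, 24, 28, 31, 34, 38, 23, 27, 29, 30, 34, 35]
t=3: [27, 30, 32, 36, 40, 41, 28, 29, 33, 36, 38, 42]
t=4: [33, 34, 38, 42, 45, 48, 33, 35, 38, 42, 45, 46]
t=5: [39, 41, 44, 49, 53, 53, 39, 41, 45, 49, 52, 54]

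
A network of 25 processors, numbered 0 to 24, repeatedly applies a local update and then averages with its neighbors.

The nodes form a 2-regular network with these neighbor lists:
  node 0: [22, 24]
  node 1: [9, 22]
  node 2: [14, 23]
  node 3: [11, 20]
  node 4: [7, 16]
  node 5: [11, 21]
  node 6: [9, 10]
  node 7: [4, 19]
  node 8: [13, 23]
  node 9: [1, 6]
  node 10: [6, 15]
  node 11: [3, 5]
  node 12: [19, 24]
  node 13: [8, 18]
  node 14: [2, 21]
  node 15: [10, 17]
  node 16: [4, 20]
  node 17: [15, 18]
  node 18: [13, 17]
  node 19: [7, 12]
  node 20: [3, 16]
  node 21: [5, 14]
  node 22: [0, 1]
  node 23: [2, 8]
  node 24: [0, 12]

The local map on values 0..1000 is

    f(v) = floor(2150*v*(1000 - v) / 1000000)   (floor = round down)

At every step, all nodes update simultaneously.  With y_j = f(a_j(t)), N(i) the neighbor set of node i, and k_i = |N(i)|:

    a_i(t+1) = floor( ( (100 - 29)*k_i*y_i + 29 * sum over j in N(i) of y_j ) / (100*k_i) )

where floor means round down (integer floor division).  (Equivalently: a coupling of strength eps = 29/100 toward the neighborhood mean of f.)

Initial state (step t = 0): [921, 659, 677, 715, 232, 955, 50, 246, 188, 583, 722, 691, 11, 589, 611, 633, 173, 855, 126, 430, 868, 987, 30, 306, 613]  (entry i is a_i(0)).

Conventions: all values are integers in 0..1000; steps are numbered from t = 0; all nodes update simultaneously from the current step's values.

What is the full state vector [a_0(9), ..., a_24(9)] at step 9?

Simulating step by step:
t=0: [921, 659, 677, 715, 232, 955, 50, 246, 188, 583, 722, 691, 11, 589, 611, 633, 173, 855, 126, 430, 868, 987, 30, 306, 613]
t=1: [193, 427, 473, 413, 374, 135, 210, 414, 374, 455, 393, 402, 166, 450, 434, 455, 309, 295, 281, 434, 282, 106, 136, 439, 388]
t=2: [347, 487, 533, 507, 499, 282, 404, 519, 510, 506, 492, 478, 361, 513, 481, 517, 461, 457, 450, 493, 450, 257, 303, 526, 453]
t=3: [488, 524, 535, 536, 536, 446, 522, 536, 536, 534, 533, 521, 506, 536, 517, 535, 534, 533, 532, 530, 533, 431, 470, 536, 520]
t=4: [536, 535, 534, 534, 534, 531, 535, 534, 534, 535, 535, 534, 536, 534, 534, 534, 534, 534, 534, 535, 534, 528, 535, 534, 536]
t=5: [534, 534, 535, 535, 535, 535, 534, 534, 535, 534, 534, 535, 534, 535, 535, 534, 535, 535, 535, 534, 535, 535, 534, 535, 534]
t=6: [535, 535, 534, 534, 534, 534, 535, 534, 534, 535, 535, 534, 535, 534, 534, 534, 534, 534, 534, 535, 534, 534, 535, 534, 535]
t=7: [534, 534, 535, 535, 535, 535, 534, 534, 535, 534, 534, 535, 534, 535, 535, 534, 535, 535, 535, 534, 535, 535, 534, 535, 534]
t=8: [535, 535, 534, 534, 534, 534, 535, 534, 534, 535, 535, 534, 535, 534, 534, 534, 534, 534, 534, 535, 534, 534, 535, 534, 535]
t=9: [534, 534, 535, 535, 535, 535, 534, 534, 535, 534, 534, 535, 534, 535, 535, 534, 535, 535, 535, 534, 535, 535, 534, 535, 534]

Answer: [534, 534, 535, 535, 535, 535, 534, 534, 535, 534, 534, 535, 534, 535, 535, 534, 535, 535, 535, 534, 535, 535, 534, 535, 534]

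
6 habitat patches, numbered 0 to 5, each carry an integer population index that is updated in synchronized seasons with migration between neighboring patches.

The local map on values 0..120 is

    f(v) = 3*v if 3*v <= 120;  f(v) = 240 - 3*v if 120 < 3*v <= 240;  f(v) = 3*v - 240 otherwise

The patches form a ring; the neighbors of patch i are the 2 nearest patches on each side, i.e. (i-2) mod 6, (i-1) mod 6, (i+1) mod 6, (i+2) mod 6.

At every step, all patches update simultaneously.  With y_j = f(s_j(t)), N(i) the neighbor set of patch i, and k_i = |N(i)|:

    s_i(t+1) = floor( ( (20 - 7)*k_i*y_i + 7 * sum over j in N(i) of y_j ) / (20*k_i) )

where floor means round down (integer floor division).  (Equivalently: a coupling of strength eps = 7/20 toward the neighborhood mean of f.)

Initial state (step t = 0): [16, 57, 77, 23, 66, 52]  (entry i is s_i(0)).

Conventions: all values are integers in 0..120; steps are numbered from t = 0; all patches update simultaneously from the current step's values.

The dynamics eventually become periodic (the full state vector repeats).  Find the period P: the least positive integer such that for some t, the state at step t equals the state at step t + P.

Answer: 4
Key observation: The state at step 92, [37, 37, 35, 37, 37, 35], reappears at step 96 — and no state repeats earlier — so the cycle the system enters has period 4.

Derivation:
t=0: [16, 57, 77, 23, 66, 52]
t=1: [49, 63, 25, 62, 45, 74]
t=2: [82, 54, 75, 56, 89, 38]
t=3: [24, 68, 25, 67, 35, 90]
t=4: [68, 42, 70, 46, 87, 41]
t=5: [48, 99, 43, 90, 38, 99]
t=6: [92, 62, 98, 49, 99, 63]
t=7: [42, 55, 56, 79, 57, 54]
t=8: [99, 72, 69, 27, 68, 73]
t=9: [47, 32, 38, 62, 40, 30]
t=10: [101, 93, 106, 71, 109, 90]
t=11: [61, 42, 69, 38, 73, 38]
t=12: [61, 101, 48, 98, 41, 100]
t=13: [66, 64, 87, 64, 99, 64]
t=14: [42, 45, 30, 46, 50, 48]
t=15: [107, 103, 94, 99, 93, 98]
t=16: [70, 65, 48, 54, 45, 56]
t=17: [47, 53, 84, 78, 92, 69]
t=18: [78, 65, 27, 18, 36, 40]
t=19: [34, 52, 71, 66, 93, 96]
t=20: [83, 73, 40, 44, 44, 54]
t=21: [34, 41, 99, 98, 97, 72]
t=22: [88, 96, 65, 56, 53, 43]
t=23: [40, 53, 48, 71, 74, 91]
t=24: [97, 76, 83, 37, 35, 42]
t=25: [54, 32, 30, 93, 93, 98]
t=26: [75, 85, 80, 49, 48, 57]
t=27: [25, 25, 19, 76, 77, 64]
t=28: [65, 65, 52, 24, 22, 46]
t=29: [55, 55, 74, 72, 69, 86]
t=30: [61, 60, 29, 28, 33, 29]
t=31: [66, 66, 82, 83, 91, 82]
t=32: [34, 32, 14, 13, 26, 14]
t=33: [88, 82, 54, 47, 70, 54]
t=34: [32, 28, 64, 81, 43, 64]
t=35: [87, 71, 56, 27, 89, 56]
t=36: [30, 39, 60, 69, 39, 60]
t=37: [89, 97, 70, 52, 97, 70]
t=38: [31, 48, 38, 68, 48, 38]
t=39: [97, 93, 102, 60, 93, 102]
t=40: [51, 46, 59, 57, 46, 59]
t=41: [85, 90, 72, 73, 90, 72]
t=42: [19, 26, 24, 23, 26, 24]
t=43: [63, 74, 71, 71, 74, 71]
t=44: [41, 23, 27, 25, 23, 27]
t=45: [102, 75, 81, 75, 75, 81]
t=46: [46, 17, 11, 12, 17, 11]
t=47: [81, 51, 42, 38, 51, 42]
t=48: [37, 86, 99, 109, 86, 99]
t=49: [85, 39, 57, 69, 39, 57]
t=50: [42, 92, 69, 54, 92, 69]
t=51: [86, 45, 44, 62, 45, 44]
t=52: [48, 93, 94, 72, 93, 94]
t=53: [76, 43, 44, 29, 43, 44]
t=54: [46, 99, 98, 94, 99, 98]
t=55: [85, 59, 57, 46, 59, 57]
t=56: [32, 63, 66, 89, 63, 66]
t=57: [78, 51, 46, 33, 51, 46]
t=58: [36, 83, 90, 97, 83, 90]
t=59: [77, 25, 34, 39, 25, 34]
t=60: [36, 77, 90, 107, 77, 90]
t=61: [77, 27, 37, 59, 27, 37]
t=62: [39, 78, 92, 74, 78, 92]
t=63: [83, 22, 36, 19, 22, 36]
t=64: [36, 67, 87, 67, 67, 87]
t=65: [80, 41, 33, 35, 41, 33]
t=66: [37, 102, 94, 106, 102, 94]
t=67: [91, 66, 55, 69, 66, 55]
t=68: [41, 46, 61, 41, 46, 61]
t=69: [103, 96, 75, 103, 96, 75]
t=70: [55, 45, 30, 55, 45, 30]
t=71: [82, 97, 90, 82, 97, 90]
t=72: [18, 39, 29, 18, 39, 29]
t=73: [70, 100, 86, 70, 100, 86]
t=74: [33, 47, 27, 33, 47, 27]
t=75: [95, 95, 87, 95, 95, 87]
t=76: [40, 40, 29, 40, 40, 29]
t=77: [114, 114, 98, 114, 114, 98]
t=78: [93, 93, 70, 93, 93, 70]
t=79: [37, 37, 33, 37, 37, 33]
t=80: [108, 108, 103, 108, 108, 103]
t=81: [81, 81, 74, 81, 81, 74]
t=82: [5, 5, 12, 5, 5, 12]
t=83: [18, 18, 28, 18, 18, 28]
t=84: [59, 59, 73, 59, 59, 73]
t=85: [55, 55, 35, 55, 55, 35]
t=86: [80, 80, 94, 80, 80, 94]
t=87: [7, 7, 27, 7, 7, 27]
t=88: [31, 31, 60, 31, 31, 60]
t=89: [87, 87, 71, 87, 87, 71]
t=90: [22, 22, 24, 22, 22, 24]
t=91: [67, 67, 69, 67, 67, 69]
t=92: [37, 37, 35, 37, 37, 35]
t=93: [109, 109, 107, 109, 109, 107]
t=94: [85, 85, 83, 85, 85, 83]
t=95: [13, 13, 11, 13, 13, 11]
t=96: [37, 37, 35, 37, 37, 35]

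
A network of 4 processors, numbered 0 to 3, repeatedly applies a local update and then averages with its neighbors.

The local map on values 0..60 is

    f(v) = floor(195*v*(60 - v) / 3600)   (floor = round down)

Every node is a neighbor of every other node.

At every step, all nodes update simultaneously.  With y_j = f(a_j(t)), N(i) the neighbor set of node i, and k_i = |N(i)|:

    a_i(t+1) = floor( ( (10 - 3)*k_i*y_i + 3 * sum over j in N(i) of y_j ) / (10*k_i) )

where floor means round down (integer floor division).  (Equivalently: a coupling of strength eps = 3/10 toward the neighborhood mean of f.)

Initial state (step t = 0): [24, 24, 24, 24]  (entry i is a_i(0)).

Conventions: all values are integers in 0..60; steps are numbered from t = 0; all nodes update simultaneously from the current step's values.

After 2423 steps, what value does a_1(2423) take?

Answer: a_1(2423) = 48
Key observation: The state at step 5, [48, 48, 48, 48], reappears at step 7: the system is in a cycle of period 2 from step 5 on.  Therefore the state at step 2423 equals the state at step 5 + ((2423 - 5) mod 2) = 5, which is [48, 48, 48, 48].

Derivation:
t=0: [24, 24, 24, 24]
t=1: [46, 46, 46, 46]
t=2: [34, 34, 34, 34]
t=3: [47, 47, 47, 47]
t=4: [33, 33, 33, 33]
t=5: [48, 48, 48, 48]
t=6: [31, 31, 31, 31]
t=7: [48, 48, 48, 48]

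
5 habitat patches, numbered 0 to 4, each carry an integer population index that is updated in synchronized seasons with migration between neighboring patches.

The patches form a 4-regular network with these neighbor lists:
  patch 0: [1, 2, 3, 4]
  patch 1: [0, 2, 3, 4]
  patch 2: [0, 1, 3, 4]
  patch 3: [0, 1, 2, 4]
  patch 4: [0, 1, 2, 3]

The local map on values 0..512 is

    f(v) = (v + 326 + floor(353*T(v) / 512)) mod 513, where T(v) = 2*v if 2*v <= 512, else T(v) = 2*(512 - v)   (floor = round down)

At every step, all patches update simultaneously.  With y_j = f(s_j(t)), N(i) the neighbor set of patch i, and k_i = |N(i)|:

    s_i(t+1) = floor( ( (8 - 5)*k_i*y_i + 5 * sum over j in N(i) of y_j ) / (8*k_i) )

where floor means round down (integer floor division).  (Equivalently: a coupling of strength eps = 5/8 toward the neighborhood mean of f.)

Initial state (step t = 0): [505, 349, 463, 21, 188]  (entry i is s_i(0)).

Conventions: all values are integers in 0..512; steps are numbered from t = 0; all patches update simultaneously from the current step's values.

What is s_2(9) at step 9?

Answer: s_2(9) = 376

Derivation:
t=0: [505, 349, 463, 21, 188]
t=1: [335, 348, 339, 346, 321]
t=2: [390, 389, 390, 389, 392]
t=3: [370, 370, 370, 370, 370]
t=4: [378, 378, 378, 378, 378]
t=5: [375, 375, 375, 375, 375]
t=6: [376, 376, 376, 376, 376]
t=7: [376, 376, 376, 376, 376]
t=8: [376, 376, 376, 376, 376]
t=9: [376, 376, 376, 376, 376]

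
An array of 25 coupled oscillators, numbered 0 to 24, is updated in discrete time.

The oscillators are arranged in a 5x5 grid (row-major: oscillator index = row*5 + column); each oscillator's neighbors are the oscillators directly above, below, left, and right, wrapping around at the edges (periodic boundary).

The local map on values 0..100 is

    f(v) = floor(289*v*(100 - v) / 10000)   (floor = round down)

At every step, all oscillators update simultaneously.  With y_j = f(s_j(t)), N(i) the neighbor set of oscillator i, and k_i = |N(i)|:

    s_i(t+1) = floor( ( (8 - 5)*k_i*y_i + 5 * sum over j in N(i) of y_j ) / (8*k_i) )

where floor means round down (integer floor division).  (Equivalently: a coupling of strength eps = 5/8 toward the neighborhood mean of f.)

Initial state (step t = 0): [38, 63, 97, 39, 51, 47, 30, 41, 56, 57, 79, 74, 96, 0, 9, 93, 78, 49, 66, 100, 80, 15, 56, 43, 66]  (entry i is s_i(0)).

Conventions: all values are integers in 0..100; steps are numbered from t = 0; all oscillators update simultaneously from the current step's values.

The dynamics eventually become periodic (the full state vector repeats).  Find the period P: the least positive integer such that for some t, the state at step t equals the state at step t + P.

Simulating step by step:
t=0: [38, 63, 97, 39, 51, 47, 30, 41, 56, 57, 79, 74, 96, 0, 9, 93, 78, 49, 66, 100, 80, 15, 56, 43, 66]
t=1: [65, 52, 45, 60, 69, 64, 63, 49, 58, 63, 43, 46, 34, 26, 26, 28, 46, 57, 46, 26, 46, 49, 55, 67, 53]
t=2: [66, 69, 71, 67, 65, 66, 69, 69, 67, 64, 65, 69, 65, 61, 59, 63, 68, 69, 64, 60, 68, 71, 69, 67, 65]
t=3: [63, 60, 60, 62, 64, 64, 61, 61, 63, 65, 65, 62, 63, 66, 67, 65, 62, 62, 65, 67, 63, 60, 60, 63, 64]
t=4: [67, 68, 68, 67, 66, 66, 67, 67, 66, 65, 65, 67, 67, 64, 63, 65, 67, 67, 65, 64, 66, 68, 68, 67, 65]
t=5: [63, 62, 62, 63, 64, 64, 63, 63, 64, 64, 64, 63, 63, 65, 66, 64, 63, 63, 64, 65, 63, 62, 62, 63, 64]
t=6: [66, 67, 67, 66, 66, 66, 67, 67, 66, 65, 65, 66, 66, 65, 64, 66, 67, 67, 66, 65, 66, 67, 67, 66, 66]
t=7: [63, 63, 63, 63, 64, 64, 63, 63, 64, 64, 64, 63, 63, 64, 65, 64, 63, 63, 64, 64, 63, 63, 63, 63, 64]
t=8: [66, 67, 67, 66, 66, 66, 66, 66, 66, 65, 66, 66, 66, 66, 65, 66, 66, 66, 66, 65, 66, 67, 67, 66, 66]
t=9: [63, 63, 63, 63, 64, 64, 63, 63, 64, 64, 64, 64, 64, 64, 64, 64, 63, 63, 64, 64, 63, 63, 63, 63, 64]
t=10: [66, 67, 67, 66, 66, 66, 66, 66, 66, 66, 66, 66, 66, 66, 66, 66, 66, 66, 66, 66, 66, 67, 67, 66, 66]
t=11: [63, 63, 63, 63, 64, 64, 63, 63, 64, 64, 64, 64, 64, 64, 64, 64, 63, 63, 64, 64, 63, 63, 63, 63, 64]

Answer: 2
Key observation: The state at step 9, [63, 63, 63, 63, 64, 64, 63, 63, 64, 64, 64, 64, 64, 64, 64, 64, 63, 63, 64, 64, 63, 63, 63, 63, 64], reappears at step 11 — and no state repeats earlier — so the cycle the system enters has period 2.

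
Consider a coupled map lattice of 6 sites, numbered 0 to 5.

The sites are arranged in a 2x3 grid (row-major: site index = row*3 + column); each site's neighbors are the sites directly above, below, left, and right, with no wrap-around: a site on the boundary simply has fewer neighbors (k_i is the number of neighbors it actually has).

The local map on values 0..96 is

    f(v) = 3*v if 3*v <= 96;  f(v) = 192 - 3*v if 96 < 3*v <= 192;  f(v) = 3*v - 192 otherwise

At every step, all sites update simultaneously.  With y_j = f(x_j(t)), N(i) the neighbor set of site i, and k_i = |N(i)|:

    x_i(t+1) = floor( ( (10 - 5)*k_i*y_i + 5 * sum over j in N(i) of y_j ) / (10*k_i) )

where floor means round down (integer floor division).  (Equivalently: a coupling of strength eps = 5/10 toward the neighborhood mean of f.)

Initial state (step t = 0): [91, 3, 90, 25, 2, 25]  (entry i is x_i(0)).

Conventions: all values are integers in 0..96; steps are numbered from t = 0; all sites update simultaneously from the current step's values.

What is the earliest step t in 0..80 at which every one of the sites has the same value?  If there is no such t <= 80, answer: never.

Answer: 35
Key observation: Synchronization is absorbing here: once all sites are equal they stay equal, and step 35 is the first all-equal step.

Derivation:
t=0: [91, 3, 90, 25, 2, 25]  (not all equal)
t=1: [61, 32, 60, 59, 29, 58]  (not all equal)
t=2: [32, 66, 34, 31, 65, 33]  (not all equal)
t=3: [72, 34, 69, 71, 33, 69]  (not all equal)
t=4: [39, 67, 33, 39, 67, 34]  (not all equal)
t=5: [58, 34, 71, 58, 33, 70]  (not all equal)
t=6: [36, 67, 37, 36, 67, 37]  (not all equal)
t=7: [65, 33, 63, 65, 33, 63]  (not all equal)
t=8: [25, 63, 25, 25, 63, 25]  (not all equal)
t=9: [57, 27, 57, 57, 27, 57]  (not all equal)
t=10: [36, 61, 36, 36, 61, 36]  (not all equal)
t=11: [65, 34, 65, 65, 34, 65]  (not all equal)
t=12: [24, 61, 24, 24, 61, 24]  (not all equal)
t=13: [56, 30, 56, 56, 30, 56]  (not all equal)
t=14: [40, 68, 40, 40, 68, 40]  (not all equal)
t=15: [57, 32, 57, 57, 32, 57]  (not all equal)
t=16: [39, 71, 39, 39, 71, 39]  (not all equal)
t=17: [61, 39, 61, 61, 39, 61]  (not all equal)
t=18: [25, 53, 25, 25, 53, 25]  (not all equal)
t=19: [64, 47, 64, 64, 47, 64]  (not all equal)
t=20: [12, 34, 12, 12, 34, 12]  (not all equal)
t=21: [49, 72, 49, 49, 72, 49]  (not all equal)
t=22: [39, 31, 39, 39, 31, 39]  (not all equal)
t=23: [79, 87, 79, 79, 87, 79]  (not all equal)
t=24: [51, 61, 51, 51, 61, 51]  (not all equal)
t=25: [31, 19, 31, 31, 19, 31]  (not all equal)
t=26: [84, 69, 84, 84, 69, 84]  (not all equal)
t=27: [48, 30, 48, 48, 30, 48]  (not all equal)
t=28: [58, 76, 58, 58, 76, 58]  (not all equal)
t=29: [22, 30, 22, 22, 30, 22]  (not all equal)
t=30: [72, 82, 72, 72, 82, 72]  (not all equal)
t=31: [31, 44, 31, 31, 44, 31]  (not all equal)
t=32: [84, 71, 84, 84, 71, 84]  (not all equal)
t=33: [50, 34, 50, 50, 34, 50]  (not all equal)
t=34: [54, 74, 54, 54, 74, 54]  (not all equal)
t=35: [30, 30, 30, 30, 30, 30]  (all equal)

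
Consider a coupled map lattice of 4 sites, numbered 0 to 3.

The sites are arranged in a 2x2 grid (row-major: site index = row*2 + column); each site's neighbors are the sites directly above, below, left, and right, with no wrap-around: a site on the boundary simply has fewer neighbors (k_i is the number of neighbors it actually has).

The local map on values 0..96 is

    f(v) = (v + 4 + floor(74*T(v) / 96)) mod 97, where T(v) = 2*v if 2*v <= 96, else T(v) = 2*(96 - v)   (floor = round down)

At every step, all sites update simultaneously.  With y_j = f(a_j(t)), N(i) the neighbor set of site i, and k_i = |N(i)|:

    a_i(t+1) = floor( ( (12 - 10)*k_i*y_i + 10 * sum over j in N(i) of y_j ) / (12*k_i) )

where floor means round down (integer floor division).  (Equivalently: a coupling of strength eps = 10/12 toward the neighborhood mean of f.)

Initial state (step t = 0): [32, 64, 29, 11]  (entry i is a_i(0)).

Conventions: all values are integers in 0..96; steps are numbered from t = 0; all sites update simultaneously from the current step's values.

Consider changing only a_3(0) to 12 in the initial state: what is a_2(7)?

Simulating step by step:
t=0: [32, 64, 29, 12]
t=1: [54, 52, 62, 46]
t=2: [23, 24, 23, 23]
t=3: [63, 62, 62, 63]
t=4: [20, 20, 20, 20]
t=5: [54, 54, 54, 54]
t=6: [25, 25, 25, 25]
t=7: [67, 67, 67, 67]

Answer: a_2(7) = 67
Key observation: This trace re-runs the system from the modified initial state.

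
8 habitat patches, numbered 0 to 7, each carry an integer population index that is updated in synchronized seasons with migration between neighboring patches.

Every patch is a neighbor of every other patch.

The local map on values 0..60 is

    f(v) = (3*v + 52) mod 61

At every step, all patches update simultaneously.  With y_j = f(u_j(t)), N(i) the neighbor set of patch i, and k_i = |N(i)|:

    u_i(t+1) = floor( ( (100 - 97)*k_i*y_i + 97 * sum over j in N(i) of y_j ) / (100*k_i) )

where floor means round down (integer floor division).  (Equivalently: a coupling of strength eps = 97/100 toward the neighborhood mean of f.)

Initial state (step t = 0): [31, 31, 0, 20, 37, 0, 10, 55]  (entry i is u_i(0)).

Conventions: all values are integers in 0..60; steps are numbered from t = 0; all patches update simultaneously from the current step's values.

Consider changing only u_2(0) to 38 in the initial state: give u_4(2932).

Answer: u_4(2932) = 16
Key observation: The state at step 3, [39, 39, 39, 39, 39, 39, 39, 39], reappears at step 13: the system is in a cycle of period 10 from step 3 on.  Therefore the state at step 2932 equals the state at step 3 + ((2932 - 3) mod 10) = 12, which is [16, 16, 16, 16, 16, 16, 16, 16].

Derivation:
t=0: [31, 31, 38, 20, 37, 0, 10, 55]
t=1: [37, 37, 35, 34, 35, 34, 37, 36]
t=2: [36, 36, 37, 37, 37, 37, 36, 36]
t=3: [39, 39, 39, 39, 39, 39, 39, 39]
t=4: [47, 47, 47, 47, 47, 47, 47, 47]
t=5: [10, 10, 10, 10, 10, 10, 10, 10]
t=6: [21, 21, 21, 21, 21, 21, 21, 21]
t=7: [54, 54, 54, 54, 54, 54, 54, 54]
t=8: [31, 31, 31, 31, 31, 31, 31, 31]
t=9: [23, 23, 23, 23, 23, 23, 23, 23]
t=10: [60, 60, 60, 60, 60, 60, 60, 60]
t=11: [49, 49, 49, 49, 49, 49, 49, 49]
t=12: [16, 16, 16, 16, 16, 16, 16, 16]
t=13: [39, 39, 39, 39, 39, 39, 39, 39]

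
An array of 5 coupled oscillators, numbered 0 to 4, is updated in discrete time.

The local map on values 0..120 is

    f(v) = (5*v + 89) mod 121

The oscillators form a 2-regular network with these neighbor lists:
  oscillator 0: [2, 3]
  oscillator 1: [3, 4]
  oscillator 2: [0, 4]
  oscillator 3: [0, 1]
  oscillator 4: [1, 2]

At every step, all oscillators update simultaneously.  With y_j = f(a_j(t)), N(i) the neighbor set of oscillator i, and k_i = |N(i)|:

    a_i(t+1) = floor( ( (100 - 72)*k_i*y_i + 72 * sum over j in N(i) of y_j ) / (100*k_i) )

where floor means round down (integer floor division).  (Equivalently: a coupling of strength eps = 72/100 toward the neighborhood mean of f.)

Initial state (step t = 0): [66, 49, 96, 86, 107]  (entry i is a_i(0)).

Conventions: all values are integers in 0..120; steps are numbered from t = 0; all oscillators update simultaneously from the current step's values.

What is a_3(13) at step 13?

Answer: a_3(13) = 45

Derivation:
t=0: [66, 49, 96, 86, 107]
t=1: [58, 45, 50, 63, 69]
t=2: [54, 60, 58, 43, 80]
t=3: [60, 31, 48, 68, 16]
t=4: [62, 41, 51, 28, 45]
t=5: [85, 79, 67, 61, 75]
t=6: [41, 47, 64, 19, 50]
t=7: [53, 80, 66, 65, 73]
t=8: [69, 52, 88, 56, 47]
t=9: [38, 61, 67, 65, 77]
t=10: [50, 67, 70, 38, 64]
t=11: [67, 46, 72, 67, 62]
t=12: [70, 56, 59, 66, 68]
t=13: [49, 45, 57, 45, 28]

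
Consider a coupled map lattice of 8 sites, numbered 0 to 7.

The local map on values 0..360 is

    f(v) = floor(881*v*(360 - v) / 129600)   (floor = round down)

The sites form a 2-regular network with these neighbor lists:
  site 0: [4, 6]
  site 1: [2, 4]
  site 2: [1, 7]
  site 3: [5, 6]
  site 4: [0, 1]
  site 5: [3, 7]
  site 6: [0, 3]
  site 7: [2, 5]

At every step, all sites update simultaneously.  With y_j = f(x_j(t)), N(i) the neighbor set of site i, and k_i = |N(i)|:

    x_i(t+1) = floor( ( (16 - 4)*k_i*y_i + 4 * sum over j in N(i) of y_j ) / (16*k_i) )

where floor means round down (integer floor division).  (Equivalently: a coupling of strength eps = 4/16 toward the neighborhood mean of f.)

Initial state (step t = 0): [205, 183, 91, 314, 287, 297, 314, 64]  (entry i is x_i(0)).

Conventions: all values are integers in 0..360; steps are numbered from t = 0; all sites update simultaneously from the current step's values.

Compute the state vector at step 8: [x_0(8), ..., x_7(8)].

Answer: [212, 213, 212, 212, 212, 212, 212, 212]

Derivation:
t=0: [205, 183, 91, 314, 287, 297, 314, 64]
t=1: [192, 203, 168, 101, 161, 123, 112, 132]
t=2: [214, 216, 216, 181, 217, 196, 190, 205]
t=3: [212, 210, 211, 219, 210, 218, 218, 215]
t=4: [212, 213, 212, 209, 213, 210, 210, 211]
t=5: [213, 212, 212, 214, 212, 213, 213, 213]
t=6: [212, 213, 212, 212, 212, 212, 212, 212]
t=7: [213, 212, 212, 213, 212, 213, 213, 213]
t=8: [212, 213, 212, 212, 212, 212, 212, 212]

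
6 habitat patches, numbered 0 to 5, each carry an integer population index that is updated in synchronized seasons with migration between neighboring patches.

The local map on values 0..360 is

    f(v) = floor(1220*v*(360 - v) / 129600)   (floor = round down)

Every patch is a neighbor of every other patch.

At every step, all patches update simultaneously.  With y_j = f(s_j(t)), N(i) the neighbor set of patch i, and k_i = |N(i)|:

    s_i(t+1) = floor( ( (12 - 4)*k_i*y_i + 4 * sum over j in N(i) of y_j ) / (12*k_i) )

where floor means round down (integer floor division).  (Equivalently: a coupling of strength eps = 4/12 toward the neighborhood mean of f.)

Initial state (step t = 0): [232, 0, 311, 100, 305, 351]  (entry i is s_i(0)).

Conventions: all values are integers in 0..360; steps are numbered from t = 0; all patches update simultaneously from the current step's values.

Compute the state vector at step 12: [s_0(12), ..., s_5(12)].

Simulating step by step:
t=0: [232, 0, 311, 100, 305, 351]
t=1: [224, 56, 142, 203, 151, 74]
t=2: [273, 198, 276, 282, 280, 221]
t=3: [230, 277, 227, 220, 222, 269]
t=4: [274, 235, 276, 279, 278, 243]
t=5: [226, 259, 224, 221, 222, 254]
t=6: [280, 257, 281, 283, 282, 261]
t=7: [214, 237, 212, 211, 212, 233]
t=8: [291, 279, 292, 292, 292, 282]
t=9: [191, 204, 189, 189, 189, 201]
t=10: [302, 300, 303, 303, 303, 300]
t=11: [164, 167, 163, 163, 163, 167]
t=12: [302, 302, 302, 302, 302, 302]

Answer: [302, 302, 302, 302, 302, 302]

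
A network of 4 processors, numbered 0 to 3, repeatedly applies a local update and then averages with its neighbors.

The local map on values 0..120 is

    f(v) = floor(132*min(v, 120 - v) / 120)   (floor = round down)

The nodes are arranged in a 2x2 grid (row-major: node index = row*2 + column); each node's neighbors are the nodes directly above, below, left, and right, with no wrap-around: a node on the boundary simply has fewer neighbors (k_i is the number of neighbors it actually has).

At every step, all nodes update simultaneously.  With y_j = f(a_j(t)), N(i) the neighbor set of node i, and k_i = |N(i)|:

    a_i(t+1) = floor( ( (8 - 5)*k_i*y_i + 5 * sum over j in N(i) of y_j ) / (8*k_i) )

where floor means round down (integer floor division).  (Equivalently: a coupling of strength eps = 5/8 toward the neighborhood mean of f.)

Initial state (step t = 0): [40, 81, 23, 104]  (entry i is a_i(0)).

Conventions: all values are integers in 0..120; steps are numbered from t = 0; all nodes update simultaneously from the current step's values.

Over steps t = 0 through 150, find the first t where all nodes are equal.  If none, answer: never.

Answer: 5
Key observation: Synchronization is absorbing here: once all nodes are equal they stay equal, and step 5 is the first all-equal step.

Derivation:
t=0: [40, 81, 23, 104]  (not all equal)
t=1: [37, 34, 28, 27]  (not all equal)
t=2: [35, 35, 32, 31]  (not all equal)
t=3: [37, 36, 35, 35]  (not all equal)
t=4: [39, 39, 38, 38]  (not all equal)
t=5: [41, 41, 41, 41]  (all equal)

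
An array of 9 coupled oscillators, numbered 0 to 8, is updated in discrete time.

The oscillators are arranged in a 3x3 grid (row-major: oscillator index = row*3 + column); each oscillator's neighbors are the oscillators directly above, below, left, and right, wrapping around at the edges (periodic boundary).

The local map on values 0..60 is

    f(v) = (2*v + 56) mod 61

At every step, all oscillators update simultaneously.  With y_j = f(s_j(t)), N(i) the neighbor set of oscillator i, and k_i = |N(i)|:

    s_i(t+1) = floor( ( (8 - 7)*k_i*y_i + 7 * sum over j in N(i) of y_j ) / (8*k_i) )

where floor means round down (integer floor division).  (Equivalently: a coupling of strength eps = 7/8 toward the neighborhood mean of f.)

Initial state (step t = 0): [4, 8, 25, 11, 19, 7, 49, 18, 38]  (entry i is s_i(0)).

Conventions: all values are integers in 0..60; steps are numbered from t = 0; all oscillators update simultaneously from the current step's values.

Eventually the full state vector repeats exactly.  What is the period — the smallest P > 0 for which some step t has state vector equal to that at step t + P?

Answer: 1
Key observation: The state at step 57, [5, 5, 5, 5, 5, 5, 5, 5, 5], reappears at step 58 — and no state repeats earlier — so the cycle the system enters has period 1.

Derivation:
t=0: [4, 8, 25, 11, 19, 7, 49, 18, 38]
t=1: [23, 25, 12, 18, 19, 24, 17, 22, 26]
t=2: [32, 34, 40, 35, 38, 33, 38, 38, 34]
t=3: [13, 20, 15, 17, 4, 6, 17, 6, 7]
t=4: [28, 16, 18, 16, 17, 15, 18, 17, 16]
t=5: [31, 34, 32, 33, 27, 28, 33, 28, 28]
t=6: [20, 47, 42, 34, 28, 41, 34, 28, 41]
t=7: [15, 37, 23, 23, 27, 21, 23, 27, 21]
t=8: [31, 36, 28, 38, 35, 41, 38, 35, 41]
t=9: [23, 26, 27, 20, 8, 19, 20, 8, 19]
t=10: [41, 30, 39, 30, 28, 32, 30, 28, 32]
t=11: [40, 35, 42, 46, 54, 46, 46, 54, 46]
t=12: [17, 25, 17, 26, 26, 27, 26, 26, 27]
t=13: [40, 38, 41, 43, 47, 43, 43, 47, 43]
t=14: [16, 20, 16, 20, 20, 20, 20, 20, 20]
t=15: [32, 31, 32, 33, 35, 33, 33, 35, 33]
t=16: [32, 34, 32, 13, 13, 13, 13, 13, 13]
t=17: [29, 35, 29, 29, 16, 29, 29, 16, 29]
t=18: [42, 35, 42, 47, 33, 47, 47, 33, 47]
t=19: [19, 8, 19, 19, 13, 19, 19, 13, 19]
t=20: [28, 25, 28, 30, 24, 30, 30, 24, 30]
t=21: [51, 46, 51, 51, 48, 51, 51, 48, 51]
t=22: [33, 32, 33, 34, 31, 34, 34, 31, 34]
t=23: [13, 32, 13, 13, 33, 13, 13, 33, 13]
t=24: [29, 16, 29, 16, 22, 16, 16, 22, 16]
t=25: [35, 43, 35, 35, 31, 35, 35, 31, 35]
t=26: [7, 29, 7, 15, 25, 15, 15, 25, 15]
t=27: [25, 30, 25, 25, 38, 25, 25, 38, 25]
t=28: [47, 30, 47, 37, 35, 37, 37, 35, 37]
t=29: [25, 20, 25, 11, 16, 11, 11, 16, 11]
t=30: [30, 35, 30, 25, 24, 25, 25, 24, 25]
t=31: [39, 43, 39, 46, 35, 46, 46, 35, 46]
t=32: [19, 9, 19, 18, 17, 18, 18, 17, 18]
t=33: [27, 28, 27, 31, 26, 31, 31, 26, 31]
t=34: [52, 48, 52, 53, 52, 53, 53, 52, 53]
t=35: [37, 37, 37, 39, 37, 39, 39, 37, 39]
t=36: [9, 8, 9, 10, 9, 10, 10, 9, 10]
t=37: [13, 12, 13, 14, 13, 14, 14, 13, 14]
t=38: [21, 20, 21, 22, 21, 22, 22, 21, 22]
t=39: [37, 36, 37, 38, 37, 38, 38, 37, 38]
t=40: [8, 7, 8, 9, 8, 9, 9, 8, 9]
t=41: [11, 10, 11, 12, 11, 12, 12, 11, 12]
t=42: [17, 16, 17, 18, 17, 18, 18, 17, 18]
t=43: [29, 28, 29, 30, 29, 30, 30, 29, 30]
t=44: [53, 52, 53, 54, 53, 54, 54, 53, 54]
t=45: [40, 39, 40, 41, 40, 41, 41, 40, 41]
t=46: [14, 13, 14, 15, 14, 15, 15, 14, 15]
t=47: [23, 22, 23, 24, 23, 24, 24, 23, 24]
t=48: [41, 40, 41, 42, 41, 42, 42, 41, 42]
t=49: [16, 15, 16, 17, 16, 17, 17, 16, 17]
t=50: [27, 26, 27, 28, 27, 28, 28, 27, 28]
t=51: [49, 48, 49, 50, 49, 50, 50, 49, 50]
t=52: [32, 31, 32, 33, 32, 33, 33, 32, 33]
t=53: [32, 58, 32, 25, 32, 25, 25, 32, 25]
t=54: [50, 57, 50, 51, 50, 51, 51, 50, 51]
t=55: [37, 35, 37, 35, 37, 35, 35, 37, 35]
t=56: [5, 7, 5, 5, 5, 5, 5, 5, 5]
t=57: [5, 5, 5, 5, 5, 5, 5, 5, 5]
t=58: [5, 5, 5, 5, 5, 5, 5, 5, 5]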